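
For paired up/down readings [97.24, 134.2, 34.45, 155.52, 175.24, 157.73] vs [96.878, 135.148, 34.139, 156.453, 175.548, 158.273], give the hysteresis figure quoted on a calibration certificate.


|97.24 - 96.878| = 0.3620
|134.2 - 135.148| = 0.9480
|34.45 - 34.139| = 0.3110
|155.52 - 156.453| = 0.9330
|175.24 - 175.548| = 0.3080
|157.73 - 158.273| = 0.5430
hysteresis = max(diffs) = 0.9480

0.9480


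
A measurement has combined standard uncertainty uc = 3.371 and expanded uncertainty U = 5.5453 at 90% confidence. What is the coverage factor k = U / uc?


k = U / uc
k = 5.5453 / 3.371
k = 1.645

1.645


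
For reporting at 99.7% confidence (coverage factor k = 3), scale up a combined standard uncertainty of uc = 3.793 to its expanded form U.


U = k * uc
U = 3 * 3.793
U = 11.3790

11.3790


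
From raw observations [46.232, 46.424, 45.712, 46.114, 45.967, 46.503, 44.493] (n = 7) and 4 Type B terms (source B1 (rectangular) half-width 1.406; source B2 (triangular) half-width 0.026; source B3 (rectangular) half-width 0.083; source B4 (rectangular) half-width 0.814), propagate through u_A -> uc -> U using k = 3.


mean = (46.232 + 46.424 + 45.712 + 46.114 + 45.967 + 46.503 + 44.493) / 7 = 45.92071429
s = sqrt(sum((x - mean)^2)/(n-1)) = 0.68443206
u_A = s / sqrt(n) = 0.68443206 / sqrt(7) = 0.258691
u_B1 = 1.406 / sqrt(3) = 0.81175448
u_B2 = 0.026 / sqrt(6) = 0.010614456
u_B3 = 0.083 / sqrt(3) = 0.047920072
u_B4 = 0.814 / sqrt(3) = 0.46996312
uc = sqrt(0.258691^2 + 0.81175448^2 + 0.010614456^2 + 0.047920072^2 + 0.46996312^2) = 0.97423852
U = k * uc = 3 * 0.97423852
U = 2.9227

2.9227


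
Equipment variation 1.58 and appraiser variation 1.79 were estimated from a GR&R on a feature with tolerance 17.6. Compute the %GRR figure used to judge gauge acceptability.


GRR = sqrt(EV^2 + AV^2) = sqrt(1.58^2 + 1.79^2) = 2.387572
%GRR = GRR / tol * 100 = 2.387572 / 17.6 * 100
%GRR = 13.5657

13.5657


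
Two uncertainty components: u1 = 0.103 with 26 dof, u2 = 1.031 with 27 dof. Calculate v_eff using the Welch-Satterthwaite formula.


uc = sqrt(u1^2 + u2^2) = sqrt(0.103^2 + 1.031^2) = 1.0361322
v_eff = uc^4 / (u1^4/v1 + u2^4/v2)
= 1.0361322^4 / (0.103^4/26 + 1.031^4/27)
= 1.1525524 / 0.041851962
v_eff = 27.5388

27.5388


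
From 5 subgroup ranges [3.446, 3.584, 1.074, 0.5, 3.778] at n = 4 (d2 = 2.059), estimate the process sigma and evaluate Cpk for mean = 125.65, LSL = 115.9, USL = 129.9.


R_bar = (3.446 + 3.584 + 1.074 + 0.5 + 3.778) / 5 = 2.4764
sigma = R_bar / d2 = 2.4764 / 2.059 = 1.2027198
Cp = (USL - LSL)/(6*sigma) = (129.9 - 115.9)/(6*1.2027198) = 1.9400
Cpu = (129.9 - 125.65)/(3*1.2027198) = 1.1779
Cpl = (125.65 - 115.9)/(3*1.2027198) = 2.7022
Cpk = min(Cpu, Cpl) = 1.1779

1.1779


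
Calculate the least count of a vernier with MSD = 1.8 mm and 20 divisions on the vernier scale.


LC = MSD / n_div
= 1.8 / 20
= 0.0900

0.0900


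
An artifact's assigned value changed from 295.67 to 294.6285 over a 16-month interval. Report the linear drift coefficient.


rate = (v2 - v1) / months
= (294.6285 - 295.67) / 16
= -1.0415 / 16
= -0.0651

-0.0651


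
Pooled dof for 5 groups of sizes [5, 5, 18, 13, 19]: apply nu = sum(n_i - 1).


nu = sum_i (n_i - 1)
nu = ((5 - 1) + (5 - 1) + (18 - 1) + (13 - 1) + (19 - 1))
nu = 4 + 4 + 17 + 12 + 18
nu = 55

55


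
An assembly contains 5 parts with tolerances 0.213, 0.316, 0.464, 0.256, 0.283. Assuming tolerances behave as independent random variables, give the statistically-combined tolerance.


RSS = sqrt(0.213^2 + 0.316^2 + 0.464^2 + 0.256^2 + 0.283^2)
= sqrt(0.506146)
= 0.7114

0.7114


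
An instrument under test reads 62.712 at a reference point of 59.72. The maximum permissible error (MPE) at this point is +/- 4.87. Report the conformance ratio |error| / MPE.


e = indication - reference = 62.712 - 59.72 = 2.9920
|e| = 2.9920
ratio = |e| / MPE = 2.9920 / 4.87
ratio = 0.6144

0.6144


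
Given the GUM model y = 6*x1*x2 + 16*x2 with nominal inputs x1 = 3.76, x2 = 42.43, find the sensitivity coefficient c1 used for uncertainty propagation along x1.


y = 6*x1*x2 + 16*x2
dy/dx1 = 6*x2
Evaluate at x2 = 42.43: c1 = 6 * 42.43
c1 = 254.5800

254.5800


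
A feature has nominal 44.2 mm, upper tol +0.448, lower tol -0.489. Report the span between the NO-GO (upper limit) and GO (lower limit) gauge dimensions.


GO = nominal - lower_tol (smallest hole = maximum material condition)
GO = 44.2 - 0.489 = 43.711
NO-GO = nominal + upper_tol (largest hole = least material condition)
NO-GO = 44.2 + 0.448 = 44.648
spread = NO-GO - GO = 44.648 - 43.711 = 0.9370

0.9370


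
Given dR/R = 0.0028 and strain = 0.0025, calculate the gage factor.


GF = (dR/R) / epsilon
= 0.0028 / 0.0025
= 1.1200

1.1200


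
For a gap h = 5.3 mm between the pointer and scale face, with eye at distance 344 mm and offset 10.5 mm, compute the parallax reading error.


error = h * offset / d
= 5.3 * 10.5 / 344
= 0.1618

0.1618


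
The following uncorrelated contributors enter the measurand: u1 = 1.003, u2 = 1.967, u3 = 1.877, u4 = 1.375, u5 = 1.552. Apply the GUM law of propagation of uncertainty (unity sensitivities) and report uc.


uc = sqrt(1.003^2 + 1.967^2 + 1.877^2 + 1.375^2 + 1.552^2)
uc = sqrt(12.697556)
uc = 3.5634

3.5634


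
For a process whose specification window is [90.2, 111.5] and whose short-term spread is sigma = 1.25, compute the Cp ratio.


Cp = (USL - LSL) / (6 * sigma)
= (111.5 - 90.2) / (6 * 1.25)
= 21.3000 / 7.5000
= 2.8400

2.8400


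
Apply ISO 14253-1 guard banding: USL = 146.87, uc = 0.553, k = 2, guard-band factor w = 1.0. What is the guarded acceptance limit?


U = k * uc = 2 * 0.553 = 1.106
guard band g = w * U = 1.0 * 1.106 = 1.106
AL = USL - g = 146.87 - 1.106
AL = 145.7640

145.7640


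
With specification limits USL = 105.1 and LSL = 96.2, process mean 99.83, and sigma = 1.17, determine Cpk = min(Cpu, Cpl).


Cpu = (USL - mean) / (3*sigma) = (105.1 - 99.83) / (3*1.17) = 1.5014
Cpl = (mean - LSL) / (3*sigma) = (99.83 - 96.2) / (3*1.17) = 1.0342
Cpk = min(Cpu, Cpl) = 1.0342

1.0342


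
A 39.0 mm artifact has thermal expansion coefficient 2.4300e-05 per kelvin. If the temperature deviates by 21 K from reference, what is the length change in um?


dL = L * alpha * dT
= 39.0 * 2.4300e-05 * 21
= 0.0199017 mm
dL_um = 0.0199017 * 1000 = 19.9017 um

19.9017


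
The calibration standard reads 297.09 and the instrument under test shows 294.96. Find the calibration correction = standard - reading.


Correction = standard - reading
= 297.09 - 294.96
= 2.1300

2.1300


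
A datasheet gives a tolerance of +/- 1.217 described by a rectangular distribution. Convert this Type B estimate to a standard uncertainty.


u_B = half_width / sqrt(3)
u_B = 1.217 / 1.7320508
u_B = 0.7026

0.7026


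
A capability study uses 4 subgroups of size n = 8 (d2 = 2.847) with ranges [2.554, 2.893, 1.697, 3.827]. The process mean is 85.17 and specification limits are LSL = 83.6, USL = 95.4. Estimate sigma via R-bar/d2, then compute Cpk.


R_bar = (2.554 + 2.893 + 1.697 + 3.827) / 4 = 2.74275
sigma = R_bar / d2 = 2.74275 / 2.847 = 0.96338251
Cp = (USL - LSL)/(6*sigma) = (95.4 - 83.6)/(6*0.96338251) = 2.0414
Cpu = (95.4 - 85.17)/(3*0.96338251) = 3.5396
Cpl = (85.17 - 83.6)/(3*0.96338251) = 0.5432
Cpk = min(Cpu, Cpl) = 0.5432

0.5432


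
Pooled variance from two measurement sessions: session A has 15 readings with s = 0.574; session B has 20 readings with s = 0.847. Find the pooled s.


s_p = sqrt(((n1-1)*s1^2 + (n2-1)*s2^2) / (n1+n2-2))
numerator = (15-1)*0.574^2 + (20-1)*0.847^2 = 4.612664 + 13.630771 = 18.243435
denominator = 15 + 20 - 2 = 33
s_p^2 = 18.243435 / 33 = 0.55283136
s_p = sqrt(0.55283136) = 0.7435

0.7435


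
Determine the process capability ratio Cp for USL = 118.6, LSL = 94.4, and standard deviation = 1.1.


Cp = (USL - LSL) / (6 * sigma)
= (118.6 - 94.4) / (6 * 1.1)
= 24.2000 / 6.6000
= 3.6667

3.6667


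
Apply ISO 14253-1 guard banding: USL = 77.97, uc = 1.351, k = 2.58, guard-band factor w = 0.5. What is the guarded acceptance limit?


U = k * uc = 2.58 * 1.351 = 3.48558
guard band g = w * U = 0.5 * 3.48558 = 1.74279
AL = USL - g = 77.97 - 1.74279
AL = 76.2272

76.2272


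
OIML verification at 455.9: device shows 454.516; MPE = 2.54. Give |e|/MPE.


e = indication - reference = 454.516 - 455.9 = -1.3840
|e| = 1.3840
ratio = |e| / MPE = 1.3840 / 2.54
ratio = 0.5449

0.5449


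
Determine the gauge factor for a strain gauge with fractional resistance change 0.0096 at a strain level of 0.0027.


GF = (dR/R) / epsilon
= 0.0096 / 0.0027
= 3.5556

3.5556


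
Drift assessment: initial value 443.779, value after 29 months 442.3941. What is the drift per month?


rate = (v2 - v1) / months
= (442.3941 - 443.779) / 29
= -1.3849 / 29
= -0.0478

-0.0478


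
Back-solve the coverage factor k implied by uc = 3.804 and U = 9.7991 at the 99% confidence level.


k = U / uc
k = 9.7991 / 3.804
k = 2.576

2.576


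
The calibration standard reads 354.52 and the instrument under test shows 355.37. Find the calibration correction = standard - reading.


Correction = standard - reading
= 354.52 - 355.37
= -0.8500

-0.8500


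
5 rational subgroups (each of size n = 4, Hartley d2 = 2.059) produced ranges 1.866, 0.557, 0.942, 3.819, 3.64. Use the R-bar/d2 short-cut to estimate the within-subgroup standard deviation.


R_bar = (1.866 + 0.557 + 0.942 + 3.819 + 3.64) / 5
R_bar = 10.824 / 5 = 2.1648
sigma_hat = R_bar / d2 = 2.1648 / 2.059 = 1.0514

1.0514


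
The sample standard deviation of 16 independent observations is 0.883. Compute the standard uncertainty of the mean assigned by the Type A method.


u_A = s / sqrt(n)
u_A = 0.883 / sqrt(16)
u_A = 0.883 / 4
u_A = 0.2208

0.2208


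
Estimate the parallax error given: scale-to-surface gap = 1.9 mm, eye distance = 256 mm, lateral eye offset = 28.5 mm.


error = h * offset / d
= 1.9 * 28.5 / 256
= 0.2115

0.2115


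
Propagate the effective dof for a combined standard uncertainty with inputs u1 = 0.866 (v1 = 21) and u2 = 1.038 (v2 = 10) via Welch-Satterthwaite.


uc = sqrt(u1^2 + u2^2) = sqrt(0.866^2 + 1.038^2) = 1.3518136
v_eff = uc^4 / (u1^4/v1 + u2^4/v2)
= 1.3518136^4 / (0.866^4/21 + 1.038^4/10)
= 3.3393908 / 0.14287113
v_eff = 23.3734

23.3734


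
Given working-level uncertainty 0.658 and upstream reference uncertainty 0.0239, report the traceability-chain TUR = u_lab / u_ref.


TUR = u_lab / u_ref
= 0.658 / 0.0239
= 27.5314

27.5314


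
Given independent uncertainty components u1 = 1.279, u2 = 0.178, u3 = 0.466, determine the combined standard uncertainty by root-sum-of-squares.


uc = sqrt(1.279^2 + 0.178^2 + 0.466^2)
uc = sqrt(1.884681)
uc = 1.3728

1.3728


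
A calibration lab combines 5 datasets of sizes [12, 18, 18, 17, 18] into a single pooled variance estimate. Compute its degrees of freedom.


nu = sum_i (n_i - 1)
nu = ((12 - 1) + (18 - 1) + (18 - 1) + (17 - 1) + (18 - 1))
nu = 11 + 17 + 17 + 16 + 17
nu = 78

78


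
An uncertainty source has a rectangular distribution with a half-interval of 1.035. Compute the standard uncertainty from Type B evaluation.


u_B = half_width / sqrt(3)
u_B = 1.035 / 1.7320508
u_B = 0.5976

0.5976


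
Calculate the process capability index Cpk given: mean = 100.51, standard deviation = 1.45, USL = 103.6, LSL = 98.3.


Cpu = (USL - mean) / (3*sigma) = (103.6 - 100.51) / (3*1.45) = 0.7103
Cpl = (mean - LSL) / (3*sigma) = (100.51 - 98.3) / (3*1.45) = 0.5080
Cpk = min(Cpu, Cpl) = 0.5080

0.5080


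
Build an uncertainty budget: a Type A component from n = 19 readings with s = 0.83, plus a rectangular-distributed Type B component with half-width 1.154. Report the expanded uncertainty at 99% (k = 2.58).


u_A = s / sqrt(n) = 0.83 / sqrt(19) = 0.19041506
u_B = half_width / sqrt(3) = 1.154 / sqrt(3) = 0.66626221
uc = sqrt(u_A^2 + u_B^2) = sqrt(0.19041506^2 + 0.66626221^2) = 0.69293811
U = k * uc = 2.58 * 0.69293811
U = 1.7878

1.7878


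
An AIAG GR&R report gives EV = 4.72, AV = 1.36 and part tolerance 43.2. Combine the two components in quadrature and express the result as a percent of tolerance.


GRR = sqrt(EV^2 + AV^2) = sqrt(4.72^2 + 1.36^2) = 4.9120261
%GRR = GRR / tol * 100 = 4.9120261 / 43.2 * 100
%GRR = 11.3704

11.3704


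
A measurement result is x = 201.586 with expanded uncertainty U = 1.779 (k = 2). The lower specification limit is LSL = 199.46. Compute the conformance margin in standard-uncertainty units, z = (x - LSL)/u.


u = U / k = 1.779 / 2 = 0.8895
margin = |LSL - x| = |199.46 - 201.586| = 2.126
z = margin / u = 2.126 / 0.8895
z = 2.3901

2.3901


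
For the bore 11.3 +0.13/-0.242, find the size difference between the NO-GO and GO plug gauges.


GO = nominal - lower_tol (smallest hole = maximum material condition)
GO = 11.3 - 0.242 = 11.058
NO-GO = nominal + upper_tol (largest hole = least material condition)
NO-GO = 11.3 + 0.13 = 11.43
spread = NO-GO - GO = 11.43 - 11.058 = 0.3720

0.3720


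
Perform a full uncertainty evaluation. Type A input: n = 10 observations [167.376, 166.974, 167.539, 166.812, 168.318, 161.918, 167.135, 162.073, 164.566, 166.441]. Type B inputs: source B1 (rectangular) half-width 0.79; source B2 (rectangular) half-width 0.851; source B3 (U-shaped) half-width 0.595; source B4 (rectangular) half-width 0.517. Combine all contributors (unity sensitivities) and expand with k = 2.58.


mean = (167.376 + 166.974 + 167.539 + 166.812 + 168.318 + 161.918 + 167.135 + 162.073 + 164.566 + 166.441) / 10 = 165.9152
s = sqrt(sum((x - mean)^2)/(n-1)) = 2.2802107
u_A = s / sqrt(n) = 2.2802107 / sqrt(10) = 0.72106594
u_B1 = 0.79 / sqrt(3) = 0.45610671
u_B2 = 0.851 / sqrt(3) = 0.49132508
u_B3 = 0.595 / sqrt(2) = 0.42072853
u_B4 = 0.517 / sqrt(3) = 0.29849009
uc = sqrt(0.72106594^2 + 0.45610671^2 + 0.49132508^2 + 0.42072853^2 + 0.29849009^2) = 1.1115208
U = k * uc = 2.58 * 1.1115208
U = 2.8677

2.8677


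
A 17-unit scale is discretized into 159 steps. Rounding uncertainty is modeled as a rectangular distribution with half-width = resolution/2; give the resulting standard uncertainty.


resolution = range / divisions
resolution = 17 / 159 = 0.10691824
u_res = resolution / (2*sqrt(3))
u_res = 0.10691824 / 3.4641016
u_res = 0.0309

0.0309


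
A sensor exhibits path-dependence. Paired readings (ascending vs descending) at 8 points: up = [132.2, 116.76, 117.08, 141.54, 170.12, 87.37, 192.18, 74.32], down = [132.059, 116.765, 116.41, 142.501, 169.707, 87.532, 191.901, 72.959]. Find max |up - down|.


|132.2 - 132.059| = 0.1410
|116.76 - 116.765| = 0.0050
|117.08 - 116.41| = 0.6700
|141.54 - 142.501| = 0.9610
|170.12 - 169.707| = 0.4130
|87.37 - 87.532| = 0.1620
|192.18 - 191.901| = 0.2790
|74.32 - 72.959| = 1.3610
hysteresis = max(diffs) = 1.3610

1.3610


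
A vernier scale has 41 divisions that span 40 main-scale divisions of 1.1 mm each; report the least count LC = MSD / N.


LC = MSD / n_div
= 1.1 / 41
= 0.0268

0.0268


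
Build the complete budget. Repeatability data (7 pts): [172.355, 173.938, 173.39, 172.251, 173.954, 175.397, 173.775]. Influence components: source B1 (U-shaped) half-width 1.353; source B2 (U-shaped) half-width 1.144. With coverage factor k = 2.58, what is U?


mean = (172.355 + 173.938 + 173.39 + 172.251 + 173.954 + 175.397 + 173.775) / 7 = 173.58
s = sqrt(sum((x - mean)^2)/(n-1)) = 1.0731977
u_A = s / sqrt(n) = 1.0731977 / sqrt(7) = 0.4056306
u_B1 = 1.353 / sqrt(2) = 0.95671547
u_B2 = 1.144 / sqrt(2) = 0.80893016
uc = sqrt(0.4056306^2 + 0.95671547^2 + 0.80893016^2) = 1.3168936
U = k * uc = 2.58 * 1.3168936
U = 3.3976

3.3976


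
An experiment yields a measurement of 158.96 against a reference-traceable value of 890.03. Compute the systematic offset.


Systematic error = measured - true
= 158.96 - 890.03
= -731.0700

-731.0700


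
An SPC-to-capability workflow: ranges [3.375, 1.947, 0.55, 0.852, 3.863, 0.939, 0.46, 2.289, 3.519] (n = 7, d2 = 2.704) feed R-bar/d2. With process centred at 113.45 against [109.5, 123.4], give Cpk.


R_bar = (3.375 + 1.947 + 0.55 + 0.852 + 3.863 + 0.939 + 0.46 + 2.289 + 3.519) / 9 = 1.9771111
sigma = R_bar / d2 = 1.9771111 / 2.704 = 0.73118014
Cp = (USL - LSL)/(6*sigma) = (123.4 - 109.5)/(6*0.73118014) = 3.1684
Cpu = (123.4 - 113.45)/(3*0.73118014) = 4.5360
Cpl = (113.45 - 109.5)/(3*0.73118014) = 1.8007
Cpk = min(Cpu, Cpl) = 1.8007

1.8007


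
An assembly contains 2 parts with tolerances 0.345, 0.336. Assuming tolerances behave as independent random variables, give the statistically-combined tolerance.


RSS = sqrt(0.345^2 + 0.336^2)
= sqrt(0.231921)
= 0.4816

0.4816


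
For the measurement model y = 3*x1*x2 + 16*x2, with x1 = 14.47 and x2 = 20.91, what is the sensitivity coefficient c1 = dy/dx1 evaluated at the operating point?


y = 3*x1*x2 + 16*x2
dy/dx1 = 3*x2
Evaluate at x2 = 20.91: c1 = 3 * 20.91
c1 = 62.7300

62.7300


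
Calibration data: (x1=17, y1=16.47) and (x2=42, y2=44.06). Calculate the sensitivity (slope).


slope = (y2 - y1) / (x2 - x1)
= (44.06 - 16.47) / (42 - 17)
= 27.5900 / 25
= 1.1036

1.1036


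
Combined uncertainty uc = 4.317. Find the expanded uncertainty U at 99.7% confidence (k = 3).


U = k * uc
U = 3 * 4.317
U = 12.9510

12.9510


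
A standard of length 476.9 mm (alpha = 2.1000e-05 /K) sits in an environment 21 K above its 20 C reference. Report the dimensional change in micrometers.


dL = L * alpha * dT
= 476.9 * 2.1000e-05 * 21
= 0.2103129 mm
dL_um = 0.2103129 * 1000 = 210.3129 um

210.3129


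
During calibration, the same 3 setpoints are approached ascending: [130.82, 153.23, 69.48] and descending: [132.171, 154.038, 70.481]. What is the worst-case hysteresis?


|130.82 - 132.171| = 1.3510
|153.23 - 154.038| = 0.8080
|69.48 - 70.481| = 1.0010
hysteresis = max(diffs) = 1.3510

1.3510


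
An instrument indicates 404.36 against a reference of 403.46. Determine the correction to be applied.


Correction = standard - reading
= 403.46 - 404.36
= -0.9000

-0.9000


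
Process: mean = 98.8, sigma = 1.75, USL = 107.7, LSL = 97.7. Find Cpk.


Cpu = (USL - mean) / (3*sigma) = (107.7 - 98.8) / (3*1.75) = 1.6952
Cpl = (mean - LSL) / (3*sigma) = (98.8 - 97.7) / (3*1.75) = 0.2095
Cpk = min(Cpu, Cpl) = 0.2095

0.2095


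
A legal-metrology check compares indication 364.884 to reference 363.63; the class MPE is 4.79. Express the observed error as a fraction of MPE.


e = indication - reference = 364.884 - 363.63 = 1.2540
|e| = 1.2540
ratio = |e| / MPE = 1.2540 / 4.79
ratio = 0.2618

0.2618


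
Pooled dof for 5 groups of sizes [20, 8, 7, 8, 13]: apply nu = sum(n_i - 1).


nu = sum_i (n_i - 1)
nu = ((20 - 1) + (8 - 1) + (7 - 1) + (8 - 1) + (13 - 1))
nu = 19 + 7 + 6 + 7 + 12
nu = 51

51


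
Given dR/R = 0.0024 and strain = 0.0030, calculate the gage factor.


GF = (dR/R) / epsilon
= 0.0024 / 0.0030
= 0.8000

0.8000


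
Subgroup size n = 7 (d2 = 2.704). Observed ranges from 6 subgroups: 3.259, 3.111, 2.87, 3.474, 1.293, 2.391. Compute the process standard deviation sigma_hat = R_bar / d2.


R_bar = (3.259 + 3.111 + 2.87 + 3.474 + 1.293 + 2.391) / 6
R_bar = 16.398 / 6 = 2.733
sigma_hat = R_bar / d2 = 2.733 / 2.704 = 1.0107

1.0107


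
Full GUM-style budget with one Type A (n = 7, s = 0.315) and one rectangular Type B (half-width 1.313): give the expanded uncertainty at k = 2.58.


u_A = s / sqrt(n) = 0.315 / sqrt(7) = 0.11905881
u_B = half_width / sqrt(3) = 1.313 / sqrt(3) = 0.7580609
uc = sqrt(u_A^2 + u_B^2) = sqrt(0.11905881^2 + 0.7580609^2) = 0.76735346
U = k * uc = 2.58 * 0.76735346
U = 1.9798

1.9798


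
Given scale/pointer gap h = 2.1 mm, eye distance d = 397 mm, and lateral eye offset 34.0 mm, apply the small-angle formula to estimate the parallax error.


error = h * offset / d
= 2.1 * 34.0 / 397
= 0.1798

0.1798


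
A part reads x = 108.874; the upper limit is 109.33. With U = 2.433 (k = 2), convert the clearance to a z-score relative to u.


u = U / k = 2.433 / 2 = 1.2165
margin = |USL - x| = |109.33 - 108.874| = 0.456
z = margin / u = 0.456 / 1.2165
z = 0.3748

0.3748


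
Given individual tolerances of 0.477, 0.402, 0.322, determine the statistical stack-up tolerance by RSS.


RSS = sqrt(0.477^2 + 0.402^2 + 0.322^2)
= sqrt(0.492817)
= 0.7020

0.7020


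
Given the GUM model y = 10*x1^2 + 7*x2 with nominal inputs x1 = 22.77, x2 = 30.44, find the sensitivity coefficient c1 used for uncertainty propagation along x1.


y = 10*x1^2 + 7*x2
dy/dx1 = 2*10*x1
Evaluate at x1 = 22.77: c1 = 20 * 22.77
c1 = 455.4000

455.4000


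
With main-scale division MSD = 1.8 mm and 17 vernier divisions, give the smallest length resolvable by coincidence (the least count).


LC = MSD / n_div
= 1.8 / 17
= 0.1059

0.1059


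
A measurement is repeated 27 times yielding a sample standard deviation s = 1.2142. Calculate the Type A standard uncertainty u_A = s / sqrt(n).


u_A = s / sqrt(n)
u_A = 1.2142 / sqrt(27)
u_A = 1.2142 / 5.1961524
u_A = 0.2337

0.2337


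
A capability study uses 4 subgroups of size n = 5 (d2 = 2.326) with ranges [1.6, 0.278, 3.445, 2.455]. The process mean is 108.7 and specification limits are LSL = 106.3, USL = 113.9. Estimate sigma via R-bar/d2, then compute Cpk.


R_bar = (1.6 + 0.278 + 3.445 + 2.455) / 4 = 1.9445
sigma = R_bar / d2 = 1.9445 / 2.326 = 0.83598452
Cp = (USL - LSL)/(6*sigma) = (113.9 - 106.3)/(6*0.83598452) = 1.5152
Cpu = (113.9 - 108.7)/(3*0.83598452) = 2.0734
Cpl = (108.7 - 106.3)/(3*0.83598452) = 0.9570
Cpk = min(Cpu, Cpl) = 0.9570

0.9570


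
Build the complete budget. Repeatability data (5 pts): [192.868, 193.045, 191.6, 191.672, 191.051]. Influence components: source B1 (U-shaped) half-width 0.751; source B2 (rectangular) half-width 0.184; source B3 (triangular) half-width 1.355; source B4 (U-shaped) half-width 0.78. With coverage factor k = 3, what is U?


mean = (192.868 + 193.045 + 191.6 + 191.672 + 191.051) / 5 = 192.0472
s = sqrt(sum((x - mean)^2)/(n-1)) = 0.86638542
u_A = s / sqrt(n) = 0.86638542 / sqrt(5) = 0.38745934
u_B1 = 0.751 / sqrt(2) = 0.53103719
u_B2 = 0.184 / sqrt(3) = 0.10623245
u_B3 = 1.355 / sqrt(6) = 0.55317643
u_B4 = 0.78 / sqrt(2) = 0.55154329
uc = sqrt(0.38745934^2 + 0.53103719^2 + 0.10623245^2 + 0.55317643^2 + 0.55154329^2) = 1.0264574
U = k * uc = 3 * 1.0264574
U = 3.0794

3.0794


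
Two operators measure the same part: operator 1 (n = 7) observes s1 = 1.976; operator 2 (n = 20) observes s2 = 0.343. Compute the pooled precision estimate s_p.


s_p = sqrt(((n1-1)*s1^2 + (n2-1)*s2^2) / (n1+n2-2))
numerator = (7-1)*1.976^2 + (20-1)*0.343^2 = 23.427456 + 2.235331 = 25.662787
denominator = 7 + 20 - 2 = 25
s_p^2 = 25.662787 / 25 = 1.0265115
s_p = sqrt(1.0265115) = 1.0132

1.0132


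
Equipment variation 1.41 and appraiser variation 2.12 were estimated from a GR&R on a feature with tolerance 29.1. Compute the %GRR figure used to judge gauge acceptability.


GRR = sqrt(EV^2 + AV^2) = sqrt(1.41^2 + 2.12^2) = 2.5460754
%GRR = GRR / tol * 100 = 2.5460754 / 29.1 * 100
%GRR = 8.7494

8.7494


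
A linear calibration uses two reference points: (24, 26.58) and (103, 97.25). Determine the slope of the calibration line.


slope = (y2 - y1) / (x2 - x1)
= (97.25 - 26.58) / (103 - 24)
= 70.6700 / 79
= 0.8946

0.8946


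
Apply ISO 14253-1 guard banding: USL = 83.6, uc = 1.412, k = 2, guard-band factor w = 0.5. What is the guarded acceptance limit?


U = k * uc = 2 * 1.412 = 2.824
guard band g = w * U = 0.5 * 2.824 = 1.412
AL = USL - g = 83.6 - 1.412
AL = 82.1880

82.1880


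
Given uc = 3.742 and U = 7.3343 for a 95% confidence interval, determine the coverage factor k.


k = U / uc
k = 7.3343 / 3.742
k = 1.96

1.96


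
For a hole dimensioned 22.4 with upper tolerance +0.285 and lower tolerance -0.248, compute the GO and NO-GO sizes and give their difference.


GO = nominal - lower_tol (smallest hole = maximum material condition)
GO = 22.4 - 0.248 = 22.152
NO-GO = nominal + upper_tol (largest hole = least material condition)
NO-GO = 22.4 + 0.285 = 22.685
spread = NO-GO - GO = 22.685 - 22.152 = 0.5330

0.5330


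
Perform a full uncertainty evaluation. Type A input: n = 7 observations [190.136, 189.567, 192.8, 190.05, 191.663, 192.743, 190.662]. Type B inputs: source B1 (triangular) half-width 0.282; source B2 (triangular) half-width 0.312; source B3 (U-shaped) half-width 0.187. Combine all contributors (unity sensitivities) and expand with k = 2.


mean = (190.136 + 189.567 + 192.8 + 190.05 + 191.663 + 192.743 + 190.662) / 7 = 191.0887143
s = sqrt(sum((x - mean)^2)/(n-1)) = 1.3215682
u_A = s / sqrt(n) = 1.3215682 / sqrt(7) = 0.49950583
u_B1 = 0.282 / sqrt(6) = 0.11512602
u_B2 = 0.312 / sqrt(6) = 0.12737347
u_B3 = 0.187 / sqrt(2) = 0.13222897
uc = sqrt(0.49950583^2 + 0.11512602^2 + 0.12737347^2 + 0.13222897^2) = 0.54448928
U = k * uc = 2 * 0.54448928
U = 1.0890

1.0890


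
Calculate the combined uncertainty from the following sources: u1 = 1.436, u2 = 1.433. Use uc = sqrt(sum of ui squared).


uc = sqrt(1.436^2 + 1.433^2)
uc = sqrt(4.115585)
uc = 2.0287

2.0287


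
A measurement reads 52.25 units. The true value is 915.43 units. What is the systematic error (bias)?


Systematic error = measured - true
= 52.25 - 915.43
= -863.1800

-863.1800


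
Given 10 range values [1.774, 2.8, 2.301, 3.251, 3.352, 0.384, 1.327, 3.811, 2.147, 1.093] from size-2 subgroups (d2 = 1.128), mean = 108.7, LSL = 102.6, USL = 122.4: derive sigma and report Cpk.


R_bar = (1.774 + 2.8 + 2.301 + 3.251 + 3.352 + 0.384 + 1.327 + 3.811 + 2.147 + 1.093) / 10 = 2.224
sigma = R_bar / d2 = 2.224 / 1.128 = 1.9716312
Cp = (USL - LSL)/(6*sigma) = (122.4 - 102.6)/(6*1.9716312) = 1.6737
Cpu = (122.4 - 108.7)/(3*1.9716312) = 2.3162
Cpl = (108.7 - 102.6)/(3*1.9716312) = 1.0313
Cpk = min(Cpu, Cpl) = 1.0313

1.0313


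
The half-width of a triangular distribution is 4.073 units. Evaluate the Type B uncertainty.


u_B = half_width / sqrt(6)
u_B = 4.073 / 2.4494897
u_B = 1.6628

1.6628


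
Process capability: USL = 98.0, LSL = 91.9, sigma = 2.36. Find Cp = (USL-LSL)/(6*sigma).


Cp = (USL - LSL) / (6 * sigma)
= (98.0 - 91.9) / (6 * 2.36)
= 6.1000 / 14.1600
= 0.4308

0.4308


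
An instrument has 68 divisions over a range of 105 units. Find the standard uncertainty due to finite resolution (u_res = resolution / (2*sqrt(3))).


resolution = range / divisions
resolution = 105 / 68 = 1.5441176
u_res = resolution / (2*sqrt(3))
u_res = 1.5441176 / 3.4641016
u_res = 0.4457

0.4457


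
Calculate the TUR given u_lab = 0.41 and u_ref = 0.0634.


TUR = u_lab / u_ref
= 0.41 / 0.0634
= 6.4669

6.4669


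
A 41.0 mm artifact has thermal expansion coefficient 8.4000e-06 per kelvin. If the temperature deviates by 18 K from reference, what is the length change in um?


dL = L * alpha * dT
= 41.0 * 8.4000e-06 * 18
= 0.0061992 mm
dL_um = 0.0061992 * 1000 = 6.1992 um

6.1992


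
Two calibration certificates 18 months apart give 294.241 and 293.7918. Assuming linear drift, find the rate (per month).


rate = (v2 - v1) / months
= (293.7918 - 294.241) / 18
= -0.4492 / 18
= -0.0250

-0.0250


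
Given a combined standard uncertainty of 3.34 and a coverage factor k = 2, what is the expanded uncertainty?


U = k * uc
U = 2 * 3.34
U = 6.6800

6.6800


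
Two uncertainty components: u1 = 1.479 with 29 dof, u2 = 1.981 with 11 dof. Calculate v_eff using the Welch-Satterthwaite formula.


uc = sqrt(u1^2 + u2^2) = sqrt(1.479^2 + 1.981^2) = 2.4722059
v_eff = uc^4 / (u1^4/v1 + u2^4/v2)
= 2.4722059^4 / (1.479^4/29 + 1.981^4/11)
= 37.354124 / 1.5650519
v_eff = 23.8677

23.8677


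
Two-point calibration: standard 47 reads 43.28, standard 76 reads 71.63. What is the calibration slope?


slope = (y2 - y1) / (x2 - x1)
= (71.63 - 43.28) / (76 - 47)
= 28.3500 / 29
= 0.9776

0.9776


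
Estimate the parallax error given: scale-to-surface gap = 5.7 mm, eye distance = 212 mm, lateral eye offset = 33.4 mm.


error = h * offset / d
= 5.7 * 33.4 / 212
= 0.8980

0.8980


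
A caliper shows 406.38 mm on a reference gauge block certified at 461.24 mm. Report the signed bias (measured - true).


Systematic error = measured - true
= 406.38 - 461.24
= -54.8600

-54.8600


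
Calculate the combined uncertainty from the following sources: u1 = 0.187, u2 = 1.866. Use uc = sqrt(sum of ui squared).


uc = sqrt(0.187^2 + 1.866^2)
uc = sqrt(3.516925)
uc = 1.8753

1.8753


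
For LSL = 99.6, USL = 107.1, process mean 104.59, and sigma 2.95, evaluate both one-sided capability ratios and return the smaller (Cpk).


Cpu = (USL - mean) / (3*sigma) = (107.1 - 104.59) / (3*2.95) = 0.2836
Cpl = (mean - LSL) / (3*sigma) = (104.59 - 99.6) / (3*2.95) = 0.5638
Cpk = min(Cpu, Cpl) = 0.2836

0.2836


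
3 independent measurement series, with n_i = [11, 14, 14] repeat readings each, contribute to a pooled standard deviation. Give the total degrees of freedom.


nu = sum_i (n_i - 1)
nu = ((11 - 1) + (14 - 1) + (14 - 1))
nu = 10 + 13 + 13
nu = 36

36


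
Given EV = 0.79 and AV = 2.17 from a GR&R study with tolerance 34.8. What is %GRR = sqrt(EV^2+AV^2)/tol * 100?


GRR = sqrt(EV^2 + AV^2) = sqrt(0.79^2 + 2.17^2) = 2.3093289
%GRR = GRR / tol * 100 = 2.3093289 / 34.8 * 100
%GRR = 6.6360

6.6360


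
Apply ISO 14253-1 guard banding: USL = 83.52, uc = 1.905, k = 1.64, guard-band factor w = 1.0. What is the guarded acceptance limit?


U = k * uc = 1.64 * 1.905 = 3.1242
guard band g = w * U = 1.0 * 3.1242 = 3.1242
AL = USL - g = 83.52 - 3.1242
AL = 80.3958

80.3958


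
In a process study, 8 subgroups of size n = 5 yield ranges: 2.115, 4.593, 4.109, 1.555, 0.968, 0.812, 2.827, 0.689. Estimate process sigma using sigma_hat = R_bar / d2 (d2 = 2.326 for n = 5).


R_bar = (2.115 + 4.593 + 4.109 + 1.555 + 0.968 + 0.812 + 2.827 + 0.689) / 8
R_bar = 17.668 / 8 = 2.2085
sigma_hat = R_bar / d2 = 2.2085 / 2.326 = 0.9495

0.9495


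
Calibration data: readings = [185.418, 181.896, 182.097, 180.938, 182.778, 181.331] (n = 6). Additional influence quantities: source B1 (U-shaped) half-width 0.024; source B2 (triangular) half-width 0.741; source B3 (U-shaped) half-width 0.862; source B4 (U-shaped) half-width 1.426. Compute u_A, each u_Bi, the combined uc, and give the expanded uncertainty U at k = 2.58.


mean = (185.418 + 181.896 + 182.097 + 180.938 + 182.778 + 181.331) / 6 = 182.4096667
s = sqrt(sum((x - mean)^2)/(n-1)) = 1.6047852
u_A = s / sqrt(n) = 1.6047852 / sqrt(6) = 0.65515081
u_B1 = 0.024 / sqrt(2) = 0.016970563
u_B2 = 0.741 / sqrt(6) = 0.30251198
u_B3 = 0.862 / sqrt(2) = 0.60952605
u_B4 = 1.426 / sqrt(2) = 1.0083343
uc = sqrt(0.65515081^2 + 0.016970563^2 + 0.30251198^2 + 0.60952605^2 + 1.0083343^2) = 1.3817685
U = k * uc = 2.58 * 1.3817685
U = 3.5650

3.5650


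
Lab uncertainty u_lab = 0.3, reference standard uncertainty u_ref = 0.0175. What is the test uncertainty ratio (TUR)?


TUR = u_lab / u_ref
= 0.3 / 0.0175
= 17.1429

17.1429


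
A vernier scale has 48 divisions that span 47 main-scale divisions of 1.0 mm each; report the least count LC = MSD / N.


LC = MSD / n_div
= 1.0 / 48
= 0.0208

0.0208


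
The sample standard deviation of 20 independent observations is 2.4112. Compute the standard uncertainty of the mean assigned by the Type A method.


u_A = s / sqrt(n)
u_A = 2.4112 / sqrt(20)
u_A = 2.4112 / 4.472136
u_A = 0.5392

0.5392


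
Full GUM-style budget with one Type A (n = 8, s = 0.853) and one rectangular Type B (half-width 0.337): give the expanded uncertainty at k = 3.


u_A = s / sqrt(n) = 0.853 / sqrt(8) = 0.30158104
u_B = half_width / sqrt(3) = 0.337 / sqrt(3) = 0.19456704
uc = sqrt(u_A^2 + u_B^2) = sqrt(0.30158104^2 + 0.19456704^2) = 0.35889756
U = k * uc = 3 * 0.35889756
U = 1.0767

1.0767


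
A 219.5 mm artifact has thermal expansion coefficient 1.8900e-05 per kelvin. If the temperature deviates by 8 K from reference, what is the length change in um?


dL = L * alpha * dT
= 219.5 * 1.8900e-05 * 8
= 0.0331884 mm
dL_um = 0.0331884 * 1000 = 33.1884 um

33.1884


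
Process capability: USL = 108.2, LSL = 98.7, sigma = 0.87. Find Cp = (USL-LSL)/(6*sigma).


Cp = (USL - LSL) / (6 * sigma)
= (108.2 - 98.7) / (6 * 0.87)
= 9.5000 / 5.2200
= 1.8199

1.8199


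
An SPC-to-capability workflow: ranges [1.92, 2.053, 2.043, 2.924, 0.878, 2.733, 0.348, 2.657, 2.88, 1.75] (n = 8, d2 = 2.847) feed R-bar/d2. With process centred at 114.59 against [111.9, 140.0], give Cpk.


R_bar = (1.92 + 2.053 + 2.043 + 2.924 + 0.878 + 2.733 + 0.348 + 2.657 + 2.88 + 1.75) / 10 = 2.0186
sigma = R_bar / d2 = 2.0186 / 2.847 = 0.70902705
Cp = (USL - LSL)/(6*sigma) = (140.0 - 111.9)/(6*0.70902705) = 6.6053
Cpu = (140.0 - 114.59)/(3*0.70902705) = 11.9459
Cpl = (114.59 - 111.9)/(3*0.70902705) = 1.2646
Cpk = min(Cpu, Cpl) = 1.2646

1.2646


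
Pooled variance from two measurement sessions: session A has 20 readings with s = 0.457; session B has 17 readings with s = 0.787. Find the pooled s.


s_p = sqrt(((n1-1)*s1^2 + (n2-1)*s2^2) / (n1+n2-2))
numerator = (20-1)*0.457^2 + (17-1)*0.787^2 = 3.968131 + 9.909904 = 13.878035
denominator = 20 + 17 - 2 = 35
s_p^2 = 13.878035 / 35 = 0.39651529
s_p = sqrt(0.39651529) = 0.6297

0.6297


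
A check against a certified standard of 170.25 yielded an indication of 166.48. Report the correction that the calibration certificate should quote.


Correction = standard - reading
= 170.25 - 166.48
= 3.7700

3.7700


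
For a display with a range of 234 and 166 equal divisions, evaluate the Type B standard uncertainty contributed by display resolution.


resolution = range / divisions
resolution = 234 / 166 = 1.4096386
u_res = resolution / (2*sqrt(3))
u_res = 1.4096386 / 3.4641016
u_res = 0.4069

0.4069


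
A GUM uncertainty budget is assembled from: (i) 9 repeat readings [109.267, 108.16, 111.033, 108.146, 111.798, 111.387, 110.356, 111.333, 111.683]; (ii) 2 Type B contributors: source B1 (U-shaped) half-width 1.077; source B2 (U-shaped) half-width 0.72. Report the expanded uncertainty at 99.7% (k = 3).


mean = (109.267 + 108.16 + 111.033 + 108.146 + 111.798 + 111.387 + 110.356 + 111.333 + 111.683) / 9 = 110.3514444
s = sqrt(sum((x - mean)^2)/(n-1)) = 1.4666442
u_A = s / sqrt(n) = 1.4666442 / sqrt(9) = 0.4888814
u_B1 = 1.077 / sqrt(2) = 0.761554
u_B2 = 0.72 / sqrt(2) = 0.50911688
uc = sqrt(0.4888814^2 + 0.761554^2 + 0.50911688^2) = 1.0383494
U = k * uc = 3 * 1.0383494
U = 3.1150

3.1150


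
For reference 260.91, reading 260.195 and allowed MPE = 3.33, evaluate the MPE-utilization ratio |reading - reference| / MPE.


e = indication - reference = 260.195 - 260.91 = -0.7150
|e| = 0.7150
ratio = |e| / MPE = 0.7150 / 3.33
ratio = 0.2147

0.2147


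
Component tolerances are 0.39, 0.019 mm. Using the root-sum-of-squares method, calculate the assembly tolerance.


RSS = sqrt(0.39^2 + 0.019^2)
= sqrt(0.152461)
= 0.3905

0.3905


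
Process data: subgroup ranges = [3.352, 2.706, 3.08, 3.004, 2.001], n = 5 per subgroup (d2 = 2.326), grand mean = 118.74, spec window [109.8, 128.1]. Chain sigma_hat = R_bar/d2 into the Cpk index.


R_bar = (3.352 + 2.706 + 3.08 + 3.004 + 2.001) / 5 = 2.8286
sigma = R_bar / d2 = 2.8286 / 2.326 = 1.2160791
Cp = (USL - LSL)/(6*sigma) = (128.1 - 109.8)/(6*1.2160791) = 2.5081
Cpu = (128.1 - 118.74)/(3*1.2160791) = 2.5656
Cpl = (118.74 - 109.8)/(3*1.2160791) = 2.4505
Cpk = min(Cpu, Cpl) = 2.4505

2.4505


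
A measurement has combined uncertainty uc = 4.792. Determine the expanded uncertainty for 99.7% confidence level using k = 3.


U = k * uc
U = 3 * 4.792
U = 14.3760

14.3760


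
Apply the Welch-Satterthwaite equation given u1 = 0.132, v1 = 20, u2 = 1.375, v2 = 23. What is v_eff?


uc = sqrt(u1^2 + u2^2) = sqrt(0.132^2 + 1.375^2) = 1.3813215
v_eff = uc^4 / (u1^4/v1 + u2^4/v2)
= 1.3813215^4 / (0.132^4/20 + 1.375^4/23)
= 3.6406513 / 0.15542661
v_eff = 23.4236

23.4236


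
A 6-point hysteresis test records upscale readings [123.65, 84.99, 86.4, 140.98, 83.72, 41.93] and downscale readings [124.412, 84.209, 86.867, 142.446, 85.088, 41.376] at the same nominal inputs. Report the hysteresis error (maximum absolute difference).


|123.65 - 124.412| = 0.7620
|84.99 - 84.209| = 0.7810
|86.4 - 86.867| = 0.4670
|140.98 - 142.446| = 1.4660
|83.72 - 85.088| = 1.3680
|41.93 - 41.376| = 0.5540
hysteresis = max(diffs) = 1.4660

1.4660


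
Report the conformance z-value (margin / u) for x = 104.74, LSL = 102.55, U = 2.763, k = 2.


u = U / k = 2.763 / 2 = 1.3815
margin = |LSL - x| = |102.55 - 104.74| = 2.19
z = margin / u = 2.19 / 1.3815
z = 1.5852

1.5852


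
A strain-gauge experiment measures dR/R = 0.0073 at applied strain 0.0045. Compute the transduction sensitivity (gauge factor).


GF = (dR/R) / epsilon
= 0.0073 / 0.0045
= 1.6222

1.6222


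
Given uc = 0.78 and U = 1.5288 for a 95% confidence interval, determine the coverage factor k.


k = U / uc
k = 1.5288 / 0.78
k = 1.96

1.96


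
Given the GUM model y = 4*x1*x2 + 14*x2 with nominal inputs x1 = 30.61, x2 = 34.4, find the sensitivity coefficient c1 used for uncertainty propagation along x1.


y = 4*x1*x2 + 14*x2
dy/dx1 = 4*x2
Evaluate at x2 = 34.4: c1 = 4 * 34.4
c1 = 137.6000

137.6000


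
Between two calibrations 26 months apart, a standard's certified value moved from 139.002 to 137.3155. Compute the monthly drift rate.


rate = (v2 - v1) / months
= (137.3155 - 139.002) / 26
= -1.6865 / 26
= -0.0649

-0.0649


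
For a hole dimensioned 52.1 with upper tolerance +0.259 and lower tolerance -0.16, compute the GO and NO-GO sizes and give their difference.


GO = nominal - lower_tol (smallest hole = maximum material condition)
GO = 52.1 - 0.16 = 51.94
NO-GO = nominal + upper_tol (largest hole = least material condition)
NO-GO = 52.1 + 0.259 = 52.359
spread = NO-GO - GO = 52.359 - 51.94 = 0.4190

0.4190


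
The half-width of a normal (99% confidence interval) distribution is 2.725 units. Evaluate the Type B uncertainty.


u_B = half_width / 2.576
u_B = 2.725 / 2.576
u_B = 1.0578

1.0578


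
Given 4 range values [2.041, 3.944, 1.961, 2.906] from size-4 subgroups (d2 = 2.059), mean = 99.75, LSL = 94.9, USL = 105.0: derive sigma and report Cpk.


R_bar = (2.041 + 3.944 + 1.961 + 2.906) / 4 = 2.713
sigma = R_bar / d2 = 2.713 / 2.059 = 1.3176299
Cp = (USL - LSL)/(6*sigma) = (105.0 - 94.9)/(6*1.3176299) = 1.2775
Cpu = (105.0 - 99.75)/(3*1.3176299) = 1.3281
Cpl = (99.75 - 94.9)/(3*1.3176299) = 1.2270
Cpk = min(Cpu, Cpl) = 1.2270

1.2270


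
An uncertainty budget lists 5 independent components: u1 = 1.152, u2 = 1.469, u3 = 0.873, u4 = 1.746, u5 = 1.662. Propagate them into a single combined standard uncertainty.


uc = sqrt(1.152^2 + 1.469^2 + 0.873^2 + 1.746^2 + 1.662^2)
uc = sqrt(10.057954)
uc = 3.1714

3.1714


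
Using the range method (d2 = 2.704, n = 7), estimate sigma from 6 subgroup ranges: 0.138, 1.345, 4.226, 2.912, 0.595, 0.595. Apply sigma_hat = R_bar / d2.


R_bar = (0.138 + 1.345 + 4.226 + 2.912 + 0.595 + 0.595) / 6
R_bar = 9.811 / 6 = 1.6351667
sigma_hat = R_bar / d2 = 1.6351667 / 2.704 = 0.6047

0.6047


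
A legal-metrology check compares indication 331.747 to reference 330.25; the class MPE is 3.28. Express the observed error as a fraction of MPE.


e = indication - reference = 331.747 - 330.25 = 1.4970
|e| = 1.4970
ratio = |e| / MPE = 1.4970 / 3.28
ratio = 0.4564

0.4564


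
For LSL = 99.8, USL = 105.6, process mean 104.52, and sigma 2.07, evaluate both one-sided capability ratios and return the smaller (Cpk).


Cpu = (USL - mean) / (3*sigma) = (105.6 - 104.52) / (3*2.07) = 0.1739
Cpl = (mean - LSL) / (3*sigma) = (104.52 - 99.8) / (3*2.07) = 0.7601
Cpk = min(Cpu, Cpl) = 0.1739

0.1739


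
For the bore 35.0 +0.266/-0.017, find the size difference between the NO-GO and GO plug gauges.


GO = nominal - lower_tol (smallest hole = maximum material condition)
GO = 35.0 - 0.017 = 34.983
NO-GO = nominal + upper_tol (largest hole = least material condition)
NO-GO = 35.0 + 0.266 = 35.266
spread = NO-GO - GO = 35.266 - 34.983 = 0.2830

0.2830
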